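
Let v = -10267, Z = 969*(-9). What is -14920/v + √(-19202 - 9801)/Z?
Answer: 14920/10267 - I*√29003/8721 ≈ 1.4532 - 0.019528*I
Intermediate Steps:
Z = -8721
-14920/v + √(-19202 - 9801)/Z = -14920/(-10267) + √(-19202 - 9801)/(-8721) = -14920*(-1/10267) + √(-29003)*(-1/8721) = 14920/10267 + (I*√29003)*(-1/8721) = 14920/10267 - I*√29003/8721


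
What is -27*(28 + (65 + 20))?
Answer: -3051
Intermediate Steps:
-27*(28 + (65 + 20)) = -27*(28 + 85) = -27*113 = -3051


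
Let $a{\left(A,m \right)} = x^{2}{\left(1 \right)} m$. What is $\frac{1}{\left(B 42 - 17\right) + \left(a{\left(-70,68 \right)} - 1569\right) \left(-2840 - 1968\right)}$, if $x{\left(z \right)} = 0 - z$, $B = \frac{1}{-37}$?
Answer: $\frac{37}{267021225} \approx 1.3857 \cdot 10^{-7}$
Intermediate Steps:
$B = - \frac{1}{37} \approx -0.027027$
$x{\left(z \right)} = - z$
$a{\left(A,m \right)} = m$ ($a{\left(A,m \right)} = \left(\left(-1\right) 1\right)^{2} m = \left(-1\right)^{2} m = 1 m = m$)
$\frac{1}{\left(B 42 - 17\right) + \left(a{\left(-70,68 \right)} - 1569\right) \left(-2840 - 1968\right)} = \frac{1}{\left(\left(- \frac{1}{37}\right) 42 - 17\right) + \left(68 - 1569\right) \left(-2840 - 1968\right)} = \frac{1}{\left(- \frac{42}{37} - 17\right) - -7216808} = \frac{1}{- \frac{671}{37} + 7216808} = \frac{1}{\frac{267021225}{37}} = \frac{37}{267021225}$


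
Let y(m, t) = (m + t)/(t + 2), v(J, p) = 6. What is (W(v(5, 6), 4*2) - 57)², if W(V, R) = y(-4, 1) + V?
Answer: 2704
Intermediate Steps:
y(m, t) = (m + t)/(2 + t)
W(V, R) = -1 + V (W(V, R) = (-4 + 1)/(2 + 1) + V = -3/3 + V = (⅓)*(-3) + V = -1 + V)
(W(v(5, 6), 4*2) - 57)² = ((-1 + 6) - 57)² = (5 - 57)² = (-52)² = 2704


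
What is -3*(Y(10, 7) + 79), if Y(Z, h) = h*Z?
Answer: -447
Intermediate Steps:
Y(Z, h) = Z*h
-3*(Y(10, 7) + 79) = -3*(10*7 + 79) = -3*(70 + 79) = -3*149 = -447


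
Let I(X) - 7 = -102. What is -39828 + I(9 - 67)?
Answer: -39923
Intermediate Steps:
I(X) = -95 (I(X) = 7 - 102 = -95)
-39828 + I(9 - 67) = -39828 - 95 = -39923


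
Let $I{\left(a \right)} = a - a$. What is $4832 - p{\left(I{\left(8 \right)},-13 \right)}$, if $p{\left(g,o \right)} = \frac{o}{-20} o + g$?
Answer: $\frac{96809}{20} \approx 4840.5$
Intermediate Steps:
$I{\left(a \right)} = 0$
$p{\left(g,o \right)} = g - \frac{o^{2}}{20}$ ($p{\left(g,o \right)} = o \left(- \frac{1}{20}\right) o + g = - \frac{o}{20} o + g = - \frac{o^{2}}{20} + g = g - \frac{o^{2}}{20}$)
$4832 - p{\left(I{\left(8 \right)},-13 \right)} = 4832 - \left(0 - \frac{\left(-13\right)^{2}}{20}\right) = 4832 - \left(0 - \frac{169}{20}\right) = 4832 - - \frac{169}{20} = 4832 + \frac{169}{20} = \frac{96809}{20}$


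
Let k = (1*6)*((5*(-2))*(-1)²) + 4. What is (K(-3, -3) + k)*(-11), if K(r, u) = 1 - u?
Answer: 572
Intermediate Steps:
k = -56 (k = 6*(-10*1) + 4 = 6*(-10) + 4 = -60 + 4 = -56)
(K(-3, -3) + k)*(-11) = ((1 - 1*(-3)) - 56)*(-11) = ((1 + 3) - 56)*(-11) = (4 - 56)*(-11) = -52*(-11) = 572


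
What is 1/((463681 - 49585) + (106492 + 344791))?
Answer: 1/865379 ≈ 1.1556e-6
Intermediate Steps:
1/((463681 - 49585) + (106492 + 344791)) = 1/(414096 + 451283) = 1/865379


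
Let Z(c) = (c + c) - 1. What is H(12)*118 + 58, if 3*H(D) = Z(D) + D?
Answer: 4304/3 ≈ 1434.7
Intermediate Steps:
Z(c) = -1 + 2*c (Z(c) = 2*c - 1 = -1 + 2*c)
H(D) = -⅓ + D (H(D) = ((-1 + 2*D) + D)/3 = (-1 + 3*D)/3 = -⅓ + D)
H(12)*118 + 58 = (-⅓ + 12)*118 + 58 = (35/3)*118 + 58 = 4130/3 + 58 = 4304/3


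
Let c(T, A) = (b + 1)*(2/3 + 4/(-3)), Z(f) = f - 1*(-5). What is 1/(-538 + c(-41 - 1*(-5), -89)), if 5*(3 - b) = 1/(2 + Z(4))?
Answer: -55/29736 ≈ -0.0018496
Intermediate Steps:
Z(f) = 5 + f (Z(f) = f + 5 = 5 + f)
b = 164/55 (b = 3 - 1/(5*(2 + (5 + 4))) = 3 - 1/(5*(2 + 9)) = 3 - 1/5/11 = 3 - 1/5*1/11 = 3 - 1/55 = 164/55 ≈ 2.9818)
c(T, A) = -146/55 (c(T, A) = (164/55 + 1)*(2/3 + 4/(-3)) = 219*(2*(1/3) + 4*(-1/3))/55 = 219*(2/3 - 4/3)/55 = (219/55)*(-2/3) = -146/55)
1/(-538 + c(-41 - 1*(-5), -89)) = 1/(-538 - 146/55) = 1/(-29736/55) = -55/29736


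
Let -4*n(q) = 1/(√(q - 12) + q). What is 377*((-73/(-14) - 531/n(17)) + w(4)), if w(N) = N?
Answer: 190626657/14 + 800748*√5 ≈ 1.5407e+7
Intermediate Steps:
n(q) = -1/(4*(q + √(-12 + q))) (n(q) = -1/(4*(√(q - 12) + q)) = -1/(4*(√(-12 + q) + q)) = -1/(4*(q + √(-12 + q))))
377*((-73/(-14) - 531/n(17)) + w(4)) = 377*((-73/(-14) - (-36108 - 2124*√(-12 + 17))) + 4) = 377*((-73*(-1/14) - (-36108 - 2124*√5)) + 4) = 377*((73/14 - 531*(-68 - 4*√5)) + 4) = 377*((73/14 + (36108 + 2124*√5)) + 4) = 377*((505585/14 + 2124*√5) + 4) = 377*(505641/14 + 2124*√5) = 190626657/14 + 800748*√5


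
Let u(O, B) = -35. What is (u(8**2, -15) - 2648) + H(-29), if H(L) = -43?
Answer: -2726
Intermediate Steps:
(u(8**2, -15) - 2648) + H(-29) = (-35 - 2648) - 43 = -2683 - 43 = -2726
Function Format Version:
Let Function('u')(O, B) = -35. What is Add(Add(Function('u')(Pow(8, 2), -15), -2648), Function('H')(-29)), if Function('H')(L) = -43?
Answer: -2726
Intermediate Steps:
Add(Add(Function('u')(Pow(8, 2), -15), -2648), Function('H')(-29)) = Add(Add(-35, -2648), -43) = Add(-2683, -43) = -2726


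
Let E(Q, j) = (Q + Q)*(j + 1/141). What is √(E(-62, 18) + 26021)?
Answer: 5*√18917265/141 ≈ 154.23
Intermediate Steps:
E(Q, j) = 2*Q*(1/141 + j) (E(Q, j) = (2*Q)*(j + 1/141) = (2*Q)*(1/141 + j) = 2*Q*(1/141 + j))
√(E(-62, 18) + 26021) = √((2/141)*(-62)*(1 + 141*18) + 26021) = √((2/141)*(-62)*(1 + 2538) + 26021) = √((2/141)*(-62)*2539 + 26021) = √(-314836/141 + 26021) = √(3354125/141) = 5*√18917265/141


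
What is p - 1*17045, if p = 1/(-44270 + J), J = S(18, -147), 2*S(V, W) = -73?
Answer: -1510408587/88613 ≈ -17045.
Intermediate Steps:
S(V, W) = -73/2 (S(V, W) = (½)*(-73) = -73/2)
J = -73/2 ≈ -36.500
p = -2/88613 (p = 1/(-44270 - 73/2) = 1/(-88613/2) = -2/88613 ≈ -2.2570e-5)
p - 1*17045 = -2/88613 - 1*17045 = -2/88613 - 17045 = -1510408587/88613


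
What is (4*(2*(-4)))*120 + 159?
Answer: -3681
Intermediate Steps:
(4*(2*(-4)))*120 + 159 = (4*(-8))*120 + 159 = -32*120 + 159 = -3840 + 159 = -3681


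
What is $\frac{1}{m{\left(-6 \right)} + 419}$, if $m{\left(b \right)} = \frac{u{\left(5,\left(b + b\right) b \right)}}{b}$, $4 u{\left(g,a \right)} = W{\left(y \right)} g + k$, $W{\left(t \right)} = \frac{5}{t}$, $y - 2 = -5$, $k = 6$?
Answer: $\frac{72}{30175} \approx 0.0023861$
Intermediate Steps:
$y = -3$ ($y = 2 - 5 = -3$)
$u{\left(g,a \right)} = \frac{3}{2} - \frac{5 g}{12}$ ($u{\left(g,a \right)} = \frac{\frac{5}{-3} g + 6}{4} = \frac{5 \left(- \frac{1}{3}\right) g + 6}{4} = \frac{- \frac{5 g}{3} + 6}{4} = \frac{6 - \frac{5 g}{3}}{4} = \frac{3}{2} - \frac{5 g}{12}$)
$m{\left(b \right)} = - \frac{7}{12 b}$ ($m{\left(b \right)} = \frac{\frac{3}{2} - \frac{25}{12}}{b} = - \frac{7}{12 b}$)
$\frac{1}{m{\left(-6 \right)} + 419} = \frac{1}{- \frac{7}{12 \left(-6\right)} + 419} = \frac{1}{\left(- \frac{7}{12}\right) \left(- \frac{1}{6}\right) + 419} = \frac{1}{\frac{7}{72} + 419} = \frac{1}{\frac{30175}{72}} = \frac{72}{30175}$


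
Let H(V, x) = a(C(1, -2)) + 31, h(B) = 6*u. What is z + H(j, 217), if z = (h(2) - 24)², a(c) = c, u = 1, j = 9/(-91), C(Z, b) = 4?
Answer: 359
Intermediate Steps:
j = -9/91 (j = 9*(-1/91) = -9/91 ≈ -0.098901)
h(B) = 6 (h(B) = 6*1 = 6)
z = 324 (z = (6 - 24)² = (-18)² = 324)
H(V, x) = 35 (H(V, x) = 4 + 31 = 35)
z + H(j, 217) = 324 + 35 = 359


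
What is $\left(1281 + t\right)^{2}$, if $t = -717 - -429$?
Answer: $986049$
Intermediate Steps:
$t = -288$ ($t = -717 + 429 = -288$)
$\left(1281 + t\right)^{2} = \left(1281 - 288\right)^{2} = 993^{2} = 986049$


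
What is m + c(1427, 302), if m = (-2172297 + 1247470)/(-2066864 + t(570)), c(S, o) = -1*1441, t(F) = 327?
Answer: -2976954990/2066537 ≈ -1440.6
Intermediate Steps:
c(S, o) = -1441
m = 924827/2066537 (m = (-2172297 + 1247470)/(-2066864 + 327) = -924827/(-2066537) = -924827*(-1/2066537) = 924827/2066537 ≈ 0.44753)
m + c(1427, 302) = 924827/2066537 - 1441 = -2976954990/2066537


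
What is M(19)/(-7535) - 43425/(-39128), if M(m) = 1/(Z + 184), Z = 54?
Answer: 38937658061/35084708120 ≈ 1.1098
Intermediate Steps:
M(m) = 1/238 (M(m) = 1/(54 + 184) = 1/238)
M(19)/(-7535) - 43425/(-39128) = (1/238)/(-7535) - 43425/(-39128) = (1/238)*(-1/7535) - 43425*(-1/39128) = -1/1793330 + 43425/39128 = 38937658061/35084708120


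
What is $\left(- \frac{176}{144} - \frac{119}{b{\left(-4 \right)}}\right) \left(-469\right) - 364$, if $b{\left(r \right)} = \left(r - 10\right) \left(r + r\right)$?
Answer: $\frac{101885}{144} \approx 707.54$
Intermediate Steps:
$b{\left(r \right)} = 2 r \left(-10 + r\right)$ ($b{\left(r \right)} = \left(-10 + r\right) 2 r = 2 r \left(-10 + r\right)$)
$\left(- \frac{176}{144} - \frac{119}{b{\left(-4 \right)}}\right) \left(-469\right) - 364 = \left(- \frac{176}{144} - \frac{119}{2 \left(-4\right) \left(-10 - 4\right)}\right) \left(-469\right) - 364 = \left(\left(-176\right) \frac{1}{144} - \frac{119}{2 \left(-4\right) \left(-14\right)}\right) \left(-469\right) - 364 = \left(- \frac{11}{9} - \frac{119}{112}\right) \left(-469\right) - 364 = \left(- \frac{11}{9} - \frac{17}{16}\right) \left(-469\right) - 364 = \left(- \frac{329}{144}\right) \left(-469\right) - 364 = \frac{154301}{144} - 364 = \frac{101885}{144}$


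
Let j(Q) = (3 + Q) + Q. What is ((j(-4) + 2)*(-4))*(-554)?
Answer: -6648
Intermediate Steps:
j(Q) = 3 + 2*Q
((j(-4) + 2)*(-4))*(-554) = (((3 + 2*(-4)) + 2)*(-4))*(-554) = (((3 - 8) + 2)*(-4))*(-554) = ((-5 + 2)*(-4))*(-554) = -3*(-4)*(-554) = 12*(-554) = -6648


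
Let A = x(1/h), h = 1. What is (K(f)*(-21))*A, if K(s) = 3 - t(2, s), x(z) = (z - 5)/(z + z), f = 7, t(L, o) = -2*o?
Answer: 714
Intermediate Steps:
x(z) = (-5 + z)/(2*z) (x(z) = (-5 + z)/((2*z)) = (-5 + z)*(1/(2*z)) = (-5 + z)/(2*z))
A = -2 (A = (-5 + 1/1)/(2*(1/1)) = (½)*(-5 + 1)/1 = (½)*1*(-4) = -2)
K(s) = 3 + 2*s (K(s) = 3 - (-2)*s = 3 + 2*s)
(K(f)*(-21))*A = ((3 + 2*7)*(-21))*(-2) = ((3 + 14)*(-21))*(-2) = (17*(-21))*(-2) = -357*(-2) = 714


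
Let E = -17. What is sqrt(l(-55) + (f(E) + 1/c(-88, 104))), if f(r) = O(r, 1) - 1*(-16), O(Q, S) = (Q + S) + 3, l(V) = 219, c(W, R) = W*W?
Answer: sqrt(1719169)/88 ≈ 14.900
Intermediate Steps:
c(W, R) = W**2
O(Q, S) = 3 + Q + S
f(r) = 20 + r (f(r) = (3 + r + 1) - 1*(-16) = (4 + r) + 16 = 20 + r)
sqrt(l(-55) + (f(E) + 1/c(-88, 104))) = sqrt(219 + ((20 - 17) + 1/((-88)**2))) = sqrt(219 + (3 + 1/7744)) = sqrt(219 + 23233/7744) = sqrt(1719169/7744) = sqrt(1719169)/88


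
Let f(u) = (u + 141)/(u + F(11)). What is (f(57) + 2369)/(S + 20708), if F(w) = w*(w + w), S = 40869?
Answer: 708529/18411523 ≈ 0.038483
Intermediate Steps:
F(w) = 2*w² (F(w) = w*(2*w) = 2*w²)
f(u) = (141 + u)/(242 + u) (f(u) = (u + 141)/(u + 2*11²) = (141 + u)/(u + 2*121) = (141 + u)/(u + 242) = (141 + u)/(242 + u))
(f(57) + 2369)/(S + 20708) = ((141 + 57)/(242 + 57) + 2369)/(40869 + 20708) = (198/299 + 2369)/61577 = ((1/299)*198 + 2369)*(1/61577) = (198/299 + 2369)*(1/61577) = (708529/299)*(1/61577) = 708529/18411523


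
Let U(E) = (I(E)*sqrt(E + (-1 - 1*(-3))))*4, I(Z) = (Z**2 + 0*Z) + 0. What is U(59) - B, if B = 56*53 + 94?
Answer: -3062 + 13924*sqrt(61) ≈ 1.0569e+5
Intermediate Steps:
B = 3062 (B = 2968 + 94 = 3062)
I(Z) = Z**2 (I(Z) = (Z**2 + 0) + 0 = Z**2 + 0 = Z**2)
U(E) = 4*E**2*sqrt(2 + E) (U(E) = (E**2*sqrt(E + (-1 - 1*(-3))))*4 = (E**2*sqrt(E + (-1 + 3)))*4 = (E**2*sqrt(E + 2))*4 = (E**2*sqrt(2 + E))*4 = 4*E**2*sqrt(2 + E))
U(59) - B = 4*59**2*sqrt(2 + 59) - 1*3062 = 4*3481*sqrt(61) - 3062 = 13924*sqrt(61) - 3062 = -3062 + 13924*sqrt(61)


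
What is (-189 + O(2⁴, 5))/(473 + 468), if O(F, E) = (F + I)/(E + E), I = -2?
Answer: -938/4705 ≈ -0.19936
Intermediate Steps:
O(F, E) = (-2 + F)/(2*E) (O(F, E) = (F - 2)/(E + E) = (-2 + F)/((2*E)) = (-2 + F)*(1/(2*E)) = (-2 + F)/(2*E))
(-189 + O(2⁴, 5))/(473 + 468) = (-189 + (½)*(-2 + 2⁴)/5)/(473 + 468) = (-189 + (½)*(⅕)*(-2 + 16))/941 = (-189 + (½)*(⅕)*14)*(1/941) = (-189 + 7/5)*(1/941) = -938/5*1/941 = -938/4705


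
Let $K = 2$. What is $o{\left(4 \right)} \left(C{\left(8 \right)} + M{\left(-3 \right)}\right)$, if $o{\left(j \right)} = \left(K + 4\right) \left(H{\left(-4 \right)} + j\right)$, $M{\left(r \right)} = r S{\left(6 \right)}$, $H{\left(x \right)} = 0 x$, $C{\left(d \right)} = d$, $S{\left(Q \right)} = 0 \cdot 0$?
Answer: $192$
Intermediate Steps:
$S{\left(Q \right)} = 0$
$H{\left(x \right)} = 0$
$M{\left(r \right)} = 0$ ($M{\left(r \right)} = r 0 = 0$)
$o{\left(j \right)} = 6 j$ ($o{\left(j \right)} = \left(2 + 4\right) \left(0 + j\right) = 6 j$)
$o{\left(4 \right)} \left(C{\left(8 \right)} + M{\left(-3 \right)}\right) = 6 \cdot 4 \left(8 + 0\right) = 24 \cdot 8 = 192$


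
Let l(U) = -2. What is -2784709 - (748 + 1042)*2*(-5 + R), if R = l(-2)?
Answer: -2759649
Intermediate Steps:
R = -2
-2784709 - (748 + 1042)*2*(-5 + R) = -2784709 - (748 + 1042)*2*(-5 - 2) = -2784709 - 1790*2*(-7) = -2784709 - 1790*(-14) = -2784709 - 1*(-25060) = -2784709 + 25060 = -2759649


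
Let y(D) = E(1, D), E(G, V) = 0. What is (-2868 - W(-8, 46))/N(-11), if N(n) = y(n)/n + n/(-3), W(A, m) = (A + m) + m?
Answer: -8856/11 ≈ -805.09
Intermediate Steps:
W(A, m) = A + 2*m
y(D) = 0
N(n) = -n/3 (N(n) = 0/n + n/(-3) = 0 + n*(-⅓) = 0 - n/3 = -n/3)
(-2868 - W(-8, 46))/N(-11) = (-2868 - (-8 + 2*46))/((-⅓*(-11))) = (-2868 - (-8 + 92))/(11/3) = (-2868 - 1*84)*(3/11) = (-2868 - 84)*(3/11) = -2952*3/11 = -8856/11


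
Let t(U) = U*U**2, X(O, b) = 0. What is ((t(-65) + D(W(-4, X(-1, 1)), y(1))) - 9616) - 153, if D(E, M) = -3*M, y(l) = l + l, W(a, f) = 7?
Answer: -284400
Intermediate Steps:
y(l) = 2*l
t(U) = U**3
((t(-65) + D(W(-4, X(-1, 1)), y(1))) - 9616) - 153 = (((-65)**3 - 6) - 9616) - 153 = ((-274625 - 3*2) - 9616) - 153 = ((-274625 - 6) - 9616) - 153 = (-274631 - 9616) - 153 = -284247 - 153 = -284400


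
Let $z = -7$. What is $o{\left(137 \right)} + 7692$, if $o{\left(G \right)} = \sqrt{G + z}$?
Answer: $7692 + \sqrt{130} \approx 7703.4$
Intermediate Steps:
$o{\left(G \right)} = \sqrt{-7 + G}$ ($o{\left(G \right)} = \sqrt{G - 7} = \sqrt{-7 + G}$)
$o{\left(137 \right)} + 7692 = \sqrt{-7 + 137} + 7692 = \sqrt{130} + 7692 = 7692 + \sqrt{130}$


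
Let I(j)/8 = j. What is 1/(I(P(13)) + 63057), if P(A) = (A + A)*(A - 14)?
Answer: 1/62849 ≈ 1.5911e-5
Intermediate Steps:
P(A) = 2*A*(-14 + A) (P(A) = (2*A)*(-14 + A) = 2*A*(-14 + A))
I(j) = 8*j
1/(I(P(13)) + 63057) = 1/(8*(2*13*(-14 + 13)) + 63057) = 1/(8*(2*13*(-1)) + 63057) = 1/(8*(-26) + 63057) = 1/(-208 + 63057) = 1/62849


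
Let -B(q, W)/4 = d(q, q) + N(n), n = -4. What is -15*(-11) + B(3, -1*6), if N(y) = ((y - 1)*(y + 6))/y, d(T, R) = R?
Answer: 143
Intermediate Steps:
N(y) = (-1 + y)*(6 + y)/y (N(y) = ((-1 + y)*(6 + y))/y = (-1 + y)*(6 + y)/y)
B(q, W) = -10 - 4*q (B(q, W) = -4*(q + (5 - 4 - 6/(-4))) = -4*(q + (5 - 4 - 6*(-¼))) = -4*(q + (5 - 4 + 3/2)) = -4*(q + 5/2) = -4*(5/2 + q) = -10 - 4*q)
-15*(-11) + B(3, -1*6) = -15*(-11) + (-10 - 4*3) = 165 + (-10 - 12) = 165 - 22 = 143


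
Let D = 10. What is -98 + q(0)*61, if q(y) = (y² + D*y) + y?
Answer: -98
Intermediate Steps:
q(y) = y² + 11*y (q(y) = (y² + 10*y) + y = y² + 11*y)
-98 + q(0)*61 = -98 + (0*(11 + 0))*61 = -98 + (0*11)*61 = -98 + 0*61 = -98 + 0 = -98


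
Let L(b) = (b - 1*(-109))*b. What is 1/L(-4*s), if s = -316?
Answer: 1/1735472 ≈ 5.7621e-7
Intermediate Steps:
L(b) = b*(109 + b) (L(b) = (b + 109)*b = (109 + b)*b = b*(109 + b))
1/L(-4*s) = 1/((-4*(-316))*(109 - 4*(-316))) = 1/(1264*(109 + 1264)) = 1/(1264*1373) = 1/1735472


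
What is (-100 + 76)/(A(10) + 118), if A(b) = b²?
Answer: -12/109 ≈ -0.11009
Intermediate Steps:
(-100 + 76)/(A(10) + 118) = (-100 + 76)/(10² + 118) = -24/(100 + 118) = -24/218 = -24*1/218 = -12/109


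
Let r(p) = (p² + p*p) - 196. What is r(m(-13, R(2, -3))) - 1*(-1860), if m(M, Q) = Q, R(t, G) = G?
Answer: 1682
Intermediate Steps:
r(p) = -196 + 2*p² (r(p) = (p² + p²) - 196 = 2*p² - 196 = -196 + 2*p²)
r(m(-13, R(2, -3))) - 1*(-1860) = (-196 + 2*(-3)²) - 1*(-1860) = (-196 + 2*9) + 1860 = (-196 + 18) + 1860 = -178 + 1860 = 1682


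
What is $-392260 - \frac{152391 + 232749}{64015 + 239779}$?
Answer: $- \frac{59583309790}{151897} \approx -3.9226 \cdot 10^{5}$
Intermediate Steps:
$-392260 - \frac{152391 + 232749}{64015 + 239779} = -392260 - \frac{385140}{303794} = -392260 - 385140 \cdot \frac{1}{303794} = -392260 - \frac{192570}{151897} = - \frac{59583309790}{151897}$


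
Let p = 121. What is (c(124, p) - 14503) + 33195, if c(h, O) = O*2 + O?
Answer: 19055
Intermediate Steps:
c(h, O) = 3*O (c(h, O) = 2*O + O = 3*O)
(c(124, p) - 14503) + 33195 = (3*121 - 14503) + 33195 = (363 - 14503) + 33195 = -14140 + 33195 = 19055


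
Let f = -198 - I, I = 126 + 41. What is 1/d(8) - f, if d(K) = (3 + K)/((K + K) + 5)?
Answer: 4036/11 ≈ 366.91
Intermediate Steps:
I = 167
d(K) = (3 + K)/(5 + 2*K) (d(K) = (3 + K)/(2*K + 5) = (3 + K)/(5 + 2*K))
f = -365 (f = -198 - 1*167 = -198 - 167 = -365)
1/d(8) - f = 1/((3 + 8)/(5 + 2*8)) - 1*(-365) = 1/(11/(5 + 16)) + 365 = 1/(11/21) + 365 = 21/11 + 365 = 4036/11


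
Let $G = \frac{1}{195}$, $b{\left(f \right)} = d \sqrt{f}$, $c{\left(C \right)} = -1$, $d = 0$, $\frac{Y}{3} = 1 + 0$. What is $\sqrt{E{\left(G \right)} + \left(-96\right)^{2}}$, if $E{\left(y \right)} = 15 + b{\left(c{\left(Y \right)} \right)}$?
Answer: $\sqrt{9231} \approx 96.078$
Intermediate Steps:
$Y = 3$ ($Y = 3 \left(1 + 0\right) = 3 \cdot 1 = 3$)
$b{\left(f \right)} = 0$ ($b{\left(f \right)} = 0 \sqrt{f} = 0$)
$G = \frac{1}{195} \approx 0.0051282$
$E{\left(y \right)} = 15$ ($E{\left(y \right)} = 15 + 0 = 15$)
$\sqrt{E{\left(G \right)} + \left(-96\right)^{2}} = \sqrt{15 + \left(-96\right)^{2}} = \sqrt{15 + 9216} = \sqrt{9231}$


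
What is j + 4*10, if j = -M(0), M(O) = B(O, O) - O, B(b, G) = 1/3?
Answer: 119/3 ≈ 39.667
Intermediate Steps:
B(b, G) = ⅓
M(O) = ⅓ - O
j = -⅓ (j = -(⅓ - 1*0) = -(⅓ + 0) = -1*⅓ = -⅓ ≈ -0.33333)
j + 4*10 = -⅓ + 4*10 = -⅓ + 40 = 119/3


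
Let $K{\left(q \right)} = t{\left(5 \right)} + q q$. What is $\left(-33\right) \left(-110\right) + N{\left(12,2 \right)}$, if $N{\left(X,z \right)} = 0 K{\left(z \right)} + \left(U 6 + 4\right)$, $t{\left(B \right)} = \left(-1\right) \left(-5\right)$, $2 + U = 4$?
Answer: $3646$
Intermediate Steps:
$U = 2$ ($U = -2 + 4 = 2$)
$t{\left(B \right)} = 5$
$K{\left(q \right)} = 5 + q^{2}$ ($K{\left(q \right)} = 5 + q q = 5 + q^{2}$)
$N{\left(X,z \right)} = 16$ ($N{\left(X,z \right)} = 0 \left(5 + z^{2}\right) + \left(2 \cdot 6 + 4\right) = 0 + \left(12 + 4\right) = 0 + 16 = 16$)
$\left(-33\right) \left(-110\right) + N{\left(12,2 \right)} = \left(-33\right) \left(-110\right) + 16 = 3630 + 16 = 3646$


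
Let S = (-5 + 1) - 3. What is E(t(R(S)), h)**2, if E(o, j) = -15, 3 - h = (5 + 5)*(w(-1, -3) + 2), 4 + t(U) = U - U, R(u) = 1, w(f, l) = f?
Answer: 225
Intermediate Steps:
S = -7 (S = -4 - 3 = -7)
t(U) = -4 (t(U) = -4 + (U - U) = -4 + 0 = -4)
h = -7 (h = 3 - (5 + 5)*(-1 + 2) = 3 - 10 = -7)
E(t(R(S)), h)**2 = (-15)**2 = 225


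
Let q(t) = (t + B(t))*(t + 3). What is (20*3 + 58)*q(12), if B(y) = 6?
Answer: 31860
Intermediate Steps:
q(t) = (3 + t)*(6 + t) (q(t) = (t + 6)*(t + 3) = (6 + t)*(3 + t) = (3 + t)*(6 + t))
(20*3 + 58)*q(12) = (20*3 + 58)*(18 + 12**2 + 9*12) = (60 + 58)*(18 + 144 + 108) = 118*270 = 31860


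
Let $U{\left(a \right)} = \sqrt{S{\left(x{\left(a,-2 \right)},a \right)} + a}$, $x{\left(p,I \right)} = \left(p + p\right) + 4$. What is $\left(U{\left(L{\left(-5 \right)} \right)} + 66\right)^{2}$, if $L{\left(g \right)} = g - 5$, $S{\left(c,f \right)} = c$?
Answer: $\left(66 + i \sqrt{26}\right)^{2} \approx 4330.0 + 673.07 i$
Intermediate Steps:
$x{\left(p,I \right)} = 4 + 2 p$ ($x{\left(p,I \right)} = 2 p + 4 = 4 + 2 p$)
$L{\left(g \right)} = -5 + g$ ($L{\left(g \right)} = g - 5 = -5 + g$)
$U{\left(a \right)} = \sqrt{4 + 3 a}$ ($U{\left(a \right)} = \sqrt{\left(4 + 2 a\right) + a} = \sqrt{4 + 3 a}$)
$\left(U{\left(L{\left(-5 \right)} \right)} + 66\right)^{2} = \left(\sqrt{4 + 3 \left(-5 - 5\right)} + 66\right)^{2} = \left(\sqrt{4 + 3 \left(-10\right)} + 66\right)^{2} = \left(\sqrt{4 - 30} + 66\right)^{2} = \left(\sqrt{-26} + 66\right)^{2} = \left(i \sqrt{26} + 66\right)^{2} = \left(66 + i \sqrt{26}\right)^{2}$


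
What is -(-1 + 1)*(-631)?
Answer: 0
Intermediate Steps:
-(-1 + 1)*(-631) = -1*0*(-631) = 0*(-631) = 0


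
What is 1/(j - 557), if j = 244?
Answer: -1/313 ≈ -0.0031949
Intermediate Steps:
1/(j - 557) = 1/(244 - 557) = 1/(-313) = -1/313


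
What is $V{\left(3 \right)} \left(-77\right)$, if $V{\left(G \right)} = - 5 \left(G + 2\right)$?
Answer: $1925$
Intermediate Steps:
$V{\left(G \right)} = -10 - 5 G$ ($V{\left(G \right)} = - 5 \left(2 + G\right) = -10 - 5 G$)
$V{\left(3 \right)} \left(-77\right) = \left(-10 - 15\right) \left(-77\right) = \left(-25\right) \left(-77\right) = 1925$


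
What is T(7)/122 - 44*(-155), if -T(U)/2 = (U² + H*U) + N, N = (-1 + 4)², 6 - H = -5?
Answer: 415885/61 ≈ 6817.8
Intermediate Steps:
H = 11 (H = 6 - 1*(-5) = 6 + 5 = 11)
N = 9 (N = 3² = 9)
T(U) = -18 - 22*U - 2*U² (T(U) = -2*((U² + 11*U) + 9) = -2*(9 + U² + 11*U) = -18 - 22*U - 2*U²)
T(7)/122 - 44*(-155) = (-18 - 22*7 - 2*7²)/122 - 44*(-155) = (-18 - 154 - 2*49)*(1/122) + 6820 = (-18 - 154 - 98)*(1/122) + 6820 = -270*1/122 + 6820 = -135/61 + 6820 = 415885/61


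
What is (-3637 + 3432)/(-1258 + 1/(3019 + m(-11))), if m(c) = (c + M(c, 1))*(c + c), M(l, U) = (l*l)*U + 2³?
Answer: 86715/532133 ≈ 0.16296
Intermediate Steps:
M(l, U) = 8 + U*l² (M(l, U) = l²*U + 8 = U*l² + 8 = 8 + U*l²)
m(c) = 2*c*(8 + c + c²) (m(c) = (c + (8 + 1*c²))*(c + c) = (c + (8 + c²))*(2*c) = (8 + c + c²)*(2*c) = 2*c*(8 + c + c²))
(-3637 + 3432)/(-1258 + 1/(3019 + m(-11))) = (-3637 + 3432)/(-1258 + 1/(3019 + 2*(-11)*(8 - 11 + (-11)²))) = -205/(-1258 + 1/(3019 + 2*(-11)*(8 - 11 + 121))) = -205/(-1258 + 1/(3019 + 2*(-11)*118)) = -205/(-1258 + 1/(3019 - 2596)) = -205/(-1258 + 1/423) = -205/(-532133/423) = -205*(-423/532133) = 86715/532133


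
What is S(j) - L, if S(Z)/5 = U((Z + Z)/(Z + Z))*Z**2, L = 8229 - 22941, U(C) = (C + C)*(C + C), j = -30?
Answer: 32712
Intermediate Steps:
U(C) = 4*C**2 (U(C) = (2*C)*(2*C) = 4*C**2)
L = -14712
S(Z) = 20*Z**2 (S(Z) = 5*((4*((Z + Z)/(Z + Z))**2)*Z**2) = 5*((4*((2*Z)/((2*Z)))**2)*Z**2) = 5*((4*((2*Z)*(1/(2*Z)))**2)*Z**2) = 5*((4*1**2)*Z**2) = 5*((4*1)*Z**2) = 5*(4*Z**2) = 20*Z**2)
S(j) - L = 20*(-30)**2 - 1*(-14712) = 20*900 + 14712 = 18000 + 14712 = 32712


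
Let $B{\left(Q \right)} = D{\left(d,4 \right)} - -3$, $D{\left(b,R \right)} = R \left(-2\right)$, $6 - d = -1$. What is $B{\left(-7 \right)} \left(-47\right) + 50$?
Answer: $285$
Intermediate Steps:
$d = 7$ ($d = 6 - -1 = 6 + 1 = 7$)
$D{\left(b,R \right)} = - 2 R$
$B{\left(Q \right)} = -5$ ($B{\left(Q \right)} = \left(-2\right) 4 - -3 = -8 + 3 = -5$)
$B{\left(-7 \right)} \left(-47\right) + 50 = \left(-5\right) \left(-47\right) + 50 = 235 + 50 = 285$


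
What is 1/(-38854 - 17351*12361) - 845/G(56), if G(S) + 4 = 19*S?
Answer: -117412751057/147287001060 ≈ -0.79717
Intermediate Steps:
G(S) = -4 + 19*S
1/(-38854 - 17351*12361) - 845/G(56) = 1/(-38854 - 17351*12361) - 845/(-4 + 19*56) = (1/12361)/(-56205) - 845/(-4 + 1064) = -1/56205*1/12361 - 845/1060 = -1/694750005 - 845*1/1060 = -1/694750005 - 169/212 = -117412751057/147287001060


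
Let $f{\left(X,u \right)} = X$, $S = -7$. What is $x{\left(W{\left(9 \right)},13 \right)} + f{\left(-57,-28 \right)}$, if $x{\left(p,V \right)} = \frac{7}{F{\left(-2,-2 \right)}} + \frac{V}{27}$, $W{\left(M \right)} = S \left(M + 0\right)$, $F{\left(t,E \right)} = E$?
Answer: $- \frac{3241}{54} \approx -60.018$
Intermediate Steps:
$W{\left(M \right)} = - 7 M$ ($W{\left(M \right)} = - 7 \left(M + 0\right) = - 7 M$)
$x{\left(p,V \right)} = - \frac{7}{2} + \frac{V}{27}$ ($x{\left(p,V \right)} = \frac{7}{-2} + \frac{V}{27} = 7 \left(- \frac{1}{2}\right) + V \frac{1}{27} = - \frac{7}{2} + \frac{V}{27}$)
$x{\left(W{\left(9 \right)},13 \right)} + f{\left(-57,-28 \right)} = \left(- \frac{7}{2} + \frac{1}{27} \cdot 13\right) - 57 = \left(- \frac{7}{2} + \frac{13}{27}\right) - 57 = - \frac{163}{54} - 57 = - \frac{3241}{54}$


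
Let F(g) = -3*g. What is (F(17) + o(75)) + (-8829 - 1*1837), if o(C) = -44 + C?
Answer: -10686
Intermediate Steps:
(F(17) + o(75)) + (-8829 - 1*1837) = (-3*17 + (-44 + 75)) + (-8829 - 1*1837) = (-51 + 31) + (-8829 - 1837) = -20 - 10666 = -10686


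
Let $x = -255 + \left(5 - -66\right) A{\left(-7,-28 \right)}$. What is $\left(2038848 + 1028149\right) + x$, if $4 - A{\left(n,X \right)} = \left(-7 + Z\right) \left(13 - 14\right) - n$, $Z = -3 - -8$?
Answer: $3066387$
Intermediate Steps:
$Z = 5$ ($Z = -3 + 8 = 5$)
$A{\left(n,X \right)} = 2 + n$ ($A{\left(n,X \right)} = 4 - \left(\left(-7 + 5\right) \left(13 - 14\right) - n\right) = 4 - \left(\left(-2\right) \left(-1\right) - n\right) = 4 - \left(2 - n\right) = 4 + \left(-2 + n\right) = 2 + n$)
$x = -610$ ($x = -255 + \left(5 - -66\right) \left(2 - 7\right) = -255 + \left(5 + 66\right) \left(-5\right) = -255 + 71 \left(-5\right) = -255 - 355 = -610$)
$\left(2038848 + 1028149\right) + x = \left(2038848 + 1028149\right) - 610 = 3066997 - 610 = 3066387$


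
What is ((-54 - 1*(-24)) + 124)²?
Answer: 8836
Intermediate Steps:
((-54 - 1*(-24)) + 124)² = ((-54 + 24) + 124)² = (-30 + 124)² = 94² = 8836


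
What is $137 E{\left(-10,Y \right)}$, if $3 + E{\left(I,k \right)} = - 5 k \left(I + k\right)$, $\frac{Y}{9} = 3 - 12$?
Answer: $-5049546$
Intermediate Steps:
$Y = -81$ ($Y = 9 \left(3 - 12\right) = 9 \left(-9\right) = -81$)
$E{\left(I,k \right)} = -3 - 5 k \left(I + k\right)$ ($E{\left(I,k \right)} = -3 + - 5 k \left(I + k\right) = -3 - 5 k \left(I + k\right)$)
$137 E{\left(-10,Y \right)} = 137 \left(-3 - 5 \left(-81\right)^{2} - \left(-50\right) \left(-81\right)\right) = 137 \left(-3 - 32805 - 4050\right) = 137 \left(-36858\right) = -5049546$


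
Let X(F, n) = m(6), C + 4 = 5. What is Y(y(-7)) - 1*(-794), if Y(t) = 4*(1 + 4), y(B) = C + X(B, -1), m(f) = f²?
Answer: 814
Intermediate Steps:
C = 1 (C = -4 + 5 = 1)
X(F, n) = 36 (X(F, n) = 6² = 36)
y(B) = 37 (y(B) = 1 + 36 = 37)
Y(t) = 20 (Y(t) = 4*5 = 20)
Y(y(-7)) - 1*(-794) = 20 - 1*(-794) = 20 + 794 = 814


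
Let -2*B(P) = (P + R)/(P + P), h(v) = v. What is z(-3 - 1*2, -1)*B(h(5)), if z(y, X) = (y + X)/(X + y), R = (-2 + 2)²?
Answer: -¼ ≈ -0.25000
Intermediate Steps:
R = 0 (R = 0² = 0)
z(y, X) = 1 (z(y, X) = (X + y)/(X + y) = 1)
B(P) = -¼ (B(P) = -(P + 0)/(2*(P + P)) = -P/(2*(2*P)) = -P*1/(2*P)/2 = -½*½ = -¼)
z(-3 - 1*2, -1)*B(h(5)) = 1*(-¼) = -¼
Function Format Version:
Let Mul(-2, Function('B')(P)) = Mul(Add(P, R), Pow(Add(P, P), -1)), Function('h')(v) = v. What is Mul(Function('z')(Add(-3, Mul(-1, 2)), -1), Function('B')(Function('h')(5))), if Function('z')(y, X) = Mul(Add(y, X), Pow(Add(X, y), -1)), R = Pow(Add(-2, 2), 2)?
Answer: Rational(-1, 4) ≈ -0.25000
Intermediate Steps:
R = 0 (R = Pow(0, 2) = 0)
Function('z')(y, X) = 1 (Function('z')(y, X) = Mul(Add(X, y), Pow(Add(X, y), -1)) = 1)
Function('B')(P) = Rational(-1, 4) (Function('B')(P) = Mul(Rational(-1, 2), Mul(Add(P, 0), Pow(Add(P, P), -1))) = Mul(Rational(-1, 2), Mul(P, Pow(Mul(2, P), -1))) = Mul(Rational(-1, 2), Mul(P, Mul(Rational(1, 2), Pow(P, -1)))) = Mul(Rational(-1, 2), Rational(1, 2)) = Rational(-1, 4))
Mul(Function('z')(Add(-3, Mul(-1, 2)), -1), Function('B')(Function('h')(5))) = Mul(1, Rational(-1, 4)) = Rational(-1, 4)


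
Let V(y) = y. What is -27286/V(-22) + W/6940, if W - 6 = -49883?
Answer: 94133773/76340 ≈ 1233.1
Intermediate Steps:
W = -49877 (W = 6 - 49883 = -49877)
-27286/V(-22) + W/6940 = -27286/(-22) - 49877/6940 = -27286*(-1/22) - 49877*1/6940 = 13643/11 - 49877/6940 = 94133773/76340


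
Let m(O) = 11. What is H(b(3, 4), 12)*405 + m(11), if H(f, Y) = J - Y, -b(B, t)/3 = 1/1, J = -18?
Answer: -12139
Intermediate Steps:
b(B, t) = -3 (b(B, t) = -3/1 = -3*1 = -3)
H(f, Y) = -18 - Y
H(b(3, 4), 12)*405 + m(11) = (-18 - 1*12)*405 + 11 = (-18 - 12)*405 + 11 = -30*405 + 11 = -12150 + 11 = -12139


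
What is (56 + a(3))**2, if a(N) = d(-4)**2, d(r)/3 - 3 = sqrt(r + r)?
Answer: -19103 + 14040*I*sqrt(2) ≈ -19103.0 + 19856.0*I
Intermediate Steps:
d(r) = 9 + 3*sqrt(2)*sqrt(r) (d(r) = 9 + 3*sqrt(r + r) = 9 + 3*sqrt(2*r) = 9 + 3*(sqrt(2)*sqrt(r)) = 9 + 3*sqrt(2)*sqrt(r))
a(N) = (9 + 6*I*sqrt(2))**2 (a(N) = (9 + 3*sqrt(2)*sqrt(-4))**2 = (9 + 3*sqrt(2)*(2*I))**2 = (9 + 6*I*sqrt(2))**2)
(56 + a(3))**2 = (56 + (9 + 108*I*sqrt(2)))**2 = (65 + 108*I*sqrt(2))**2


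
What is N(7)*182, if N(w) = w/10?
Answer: 637/5 ≈ 127.40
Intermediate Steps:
N(w) = w/10 (N(w) = w*(⅒) = w/10)
N(7)*182 = ((⅒)*7)*182 = (7/10)*182 = 637/5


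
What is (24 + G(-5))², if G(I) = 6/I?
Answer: 12996/25 ≈ 519.84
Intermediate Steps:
(24 + G(-5))² = (24 + 6/(-5))² = (24 + 6*(-⅕))² = (24 - 6/5)² = (114/5)² = 12996/25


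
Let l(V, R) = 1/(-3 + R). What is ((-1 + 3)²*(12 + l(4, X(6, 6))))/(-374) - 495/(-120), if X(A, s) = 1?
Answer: 5987/1496 ≈ 4.0020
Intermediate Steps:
((-1 + 3)²*(12 + l(4, X(6, 6))))/(-374) - 495/(-120) = ((-1 + 3)²*(12 + 1/(-3 + 1)))/(-374) - 495/(-120) = (2²*(12 + 1/(-2)))*(-1/374) - 495*(-1/120) = (4*(12 - ½))*(-1/374) + 33/8 = (4*(23/2))*(-1/374) + 33/8 = 46*(-1/374) + 33/8 = -23/187 + 33/8 = 5987/1496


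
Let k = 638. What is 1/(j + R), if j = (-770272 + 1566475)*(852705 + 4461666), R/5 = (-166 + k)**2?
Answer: 1/4231319247233 ≈ 2.3633e-13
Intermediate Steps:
R = 1113920 (R = 5*(-166 + 638)**2 = 5*472**2 = 5*222784 = 1113920)
j = 4231318133313 (j = 796203*5314371 = 4231318133313)
1/(j + R) = 1/(4231318133313 + 1113920) = 1/4231319247233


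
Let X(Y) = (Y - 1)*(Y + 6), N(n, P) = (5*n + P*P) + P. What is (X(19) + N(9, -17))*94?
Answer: 72098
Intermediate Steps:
N(n, P) = P + P**2 + 5*n (N(n, P) = (5*n + P**2) + P = (P**2 + 5*n) + P = P + P**2 + 5*n)
X(Y) = (-1 + Y)*(6 + Y)
(X(19) + N(9, -17))*94 = ((-6 + 19**2 + 5*19) + (-17 + (-17)**2 + 5*9))*94 = ((-6 + 361 + 95) + (-17 + 289 + 45))*94 = (450 + 317)*94 = 767*94 = 72098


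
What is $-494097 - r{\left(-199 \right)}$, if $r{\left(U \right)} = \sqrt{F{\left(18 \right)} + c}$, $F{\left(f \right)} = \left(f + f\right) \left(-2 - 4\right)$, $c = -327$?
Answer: $-494097 - i \sqrt{543} \approx -4.941 \cdot 10^{5} - 23.302 i$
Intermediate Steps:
$F{\left(f \right)} = - 12 f$ ($F{\left(f \right)} = 2 f \left(-6\right) = - 12 f$)
$r{\left(U \right)} = i \sqrt{543}$ ($r{\left(U \right)} = \sqrt{\left(-12\right) 18 - 327} = \sqrt{-216 - 327} = \sqrt{-543} = i \sqrt{543}$)
$-494097 - r{\left(-199 \right)} = -494097 - i \sqrt{543}$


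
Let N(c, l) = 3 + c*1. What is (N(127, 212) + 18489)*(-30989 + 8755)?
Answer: -413974846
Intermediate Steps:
N(c, l) = 3 + c
(N(127, 212) + 18489)*(-30989 + 8755) = ((3 + 127) + 18489)*(-30989 + 8755) = (130 + 18489)*(-22234) = 18619*(-22234) = -413974846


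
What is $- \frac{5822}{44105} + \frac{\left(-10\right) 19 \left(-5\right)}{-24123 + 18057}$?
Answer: $- \frac{38608001}{133770465} \approx -0.28861$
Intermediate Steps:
$- \frac{5822}{44105} + \frac{\left(-10\right) 19 \left(-5\right)}{-24123 + 18057} = \left(-5822\right) \frac{1}{44105} + \frac{\left(-190\right) \left(-5\right)}{-6066} = - \frac{5822}{44105} + 950 \left(- \frac{1}{6066}\right) = - \frac{5822}{44105} - \frac{475}{3033} = - \frac{38608001}{133770465}$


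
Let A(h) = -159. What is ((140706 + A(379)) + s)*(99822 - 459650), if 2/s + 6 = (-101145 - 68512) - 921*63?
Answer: -5757353112955360/113843 ≈ -5.0573e+10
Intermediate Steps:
s = -1/113843 (s = 2/(-6 + ((-101145 - 68512) - 921*63)) = 2/(-6 + (-169657 - 58023)) = 2/(-6 - 227680) = 2/(-227686) = 2*(-1/227686) = -1/113843 ≈ -8.7840e-6)
((140706 + A(379)) + s)*(99822 - 459650) = ((140706 - 159) - 1/113843)*(99822 - 459650) = (140547 - 1/113843)*(-359828) = (16000292120/113843)*(-359828) = -5757353112955360/113843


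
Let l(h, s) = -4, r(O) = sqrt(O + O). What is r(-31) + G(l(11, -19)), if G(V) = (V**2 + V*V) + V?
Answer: 28 + I*sqrt(62) ≈ 28.0 + 7.874*I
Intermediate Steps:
r(O) = sqrt(2)*sqrt(O) (r(O) = sqrt(2*O) = sqrt(2)*sqrt(O))
G(V) = V + 2*V**2 (G(V) = (V**2 + V**2) + V = 2*V**2 + V = V + 2*V**2)
r(-31) + G(l(11, -19)) = sqrt(2)*sqrt(-31) - 4*(1 + 2*(-4)) = sqrt(2)*(I*sqrt(31)) - 4*(1 - 8) = I*sqrt(62) - 4*(-7) = I*sqrt(62) + 28 = 28 + I*sqrt(62)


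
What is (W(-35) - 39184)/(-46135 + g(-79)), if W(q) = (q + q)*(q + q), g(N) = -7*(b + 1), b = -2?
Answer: 2857/3844 ≈ 0.74324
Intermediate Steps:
g(N) = 7 (g(N) = -7*(-2 + 1) = -7*(-1) = 7)
W(q) = 4*q² (W(q) = (2*q)*(2*q) = 4*q²)
(W(-35) - 39184)/(-46135 + g(-79)) = (4*(-35)² - 39184)/(-46135 + 7) = (4*1225 - 39184)/(-46128) = (4900 - 39184)*(-1/46128) = -34284*(-1/46128) = 2857/3844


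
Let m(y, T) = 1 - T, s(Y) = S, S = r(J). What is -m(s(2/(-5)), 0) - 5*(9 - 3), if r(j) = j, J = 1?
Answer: -31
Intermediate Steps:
S = 1
s(Y) = 1
-m(s(2/(-5)), 0) - 5*(9 - 3) = -(1 - 1*0) - 5*(9 - 3) = -(1 + 0) - 5*6 = -1*1 - 1*30 = -1 - 30 = -31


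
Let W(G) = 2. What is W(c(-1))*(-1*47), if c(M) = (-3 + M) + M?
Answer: -94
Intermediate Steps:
c(M) = -3 + 2*M
W(c(-1))*(-1*47) = 2*(-1*47) = 2*(-47) = -94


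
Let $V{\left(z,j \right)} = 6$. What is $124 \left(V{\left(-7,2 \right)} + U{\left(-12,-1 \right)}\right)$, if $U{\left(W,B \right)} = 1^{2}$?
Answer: $868$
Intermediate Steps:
$U{\left(W,B \right)} = 1$
$124 \left(V{\left(-7,2 \right)} + U{\left(-12,-1 \right)}\right) = 124 \left(6 + 1\right) = 124 \cdot 7 = 868$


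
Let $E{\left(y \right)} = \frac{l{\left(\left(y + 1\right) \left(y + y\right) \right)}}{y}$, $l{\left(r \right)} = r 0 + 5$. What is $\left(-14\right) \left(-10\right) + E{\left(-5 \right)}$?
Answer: $139$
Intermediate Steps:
$l{\left(r \right)} = 5$ ($l{\left(r \right)} = 0 + 5 = 5$)
$E{\left(y \right)} = \frac{5}{y}$
$\left(-14\right) \left(-10\right) + E{\left(-5 \right)} = \left(-14\right) \left(-10\right) + \frac{5}{-5} = 140 + 5 \left(- \frac{1}{5}\right) = 140 - 1 = 139$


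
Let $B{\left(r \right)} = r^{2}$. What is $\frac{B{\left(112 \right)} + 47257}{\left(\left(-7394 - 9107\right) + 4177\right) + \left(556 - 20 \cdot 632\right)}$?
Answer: $- \frac{59801}{24408} \approx -2.4501$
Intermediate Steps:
$\frac{B{\left(112 \right)} + 47257}{\left(\left(-7394 - 9107\right) + 4177\right) + \left(556 - 20 \cdot 632\right)} = \frac{112^{2} + 47257}{\left(\left(-7394 - 9107\right) + 4177\right) + \left(556 - 20 \cdot 632\right)} = \frac{12544 + 47257}{\left(-16501 + 4177\right) + \left(556 - 12640\right)} = \frac{59801}{-12324 + \left(556 - 12640\right)} = \frac{59801}{-12324 - 12084} = \frac{59801}{-24408} = 59801 \left(- \frac{1}{24408}\right) = - \frac{59801}{24408}$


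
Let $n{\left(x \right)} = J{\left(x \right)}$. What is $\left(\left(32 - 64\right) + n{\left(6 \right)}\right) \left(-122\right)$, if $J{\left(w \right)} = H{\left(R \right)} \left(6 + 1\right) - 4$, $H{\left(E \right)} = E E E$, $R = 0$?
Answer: $4392$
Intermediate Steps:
$H{\left(E \right)} = E^{3}$ ($H{\left(E \right)} = E^{2} E = E^{3}$)
$J{\left(w \right)} = -4$ ($J{\left(w \right)} = 0^{3} \left(6 + 1\right) - 4 = 0 \cdot 7 - 4 = 0 - 4 = -4$)
$n{\left(x \right)} = -4$
$\left(\left(32 - 64\right) + n{\left(6 \right)}\right) \left(-122\right) = \left(\left(32 - 64\right) - 4\right) \left(-122\right) = \left(-32 - 4\right) \left(-122\right) = \left(-36\right) \left(-122\right) = 4392$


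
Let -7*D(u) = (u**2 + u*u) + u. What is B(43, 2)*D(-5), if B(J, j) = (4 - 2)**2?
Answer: -180/7 ≈ -25.714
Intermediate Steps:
B(J, j) = 4 (B(J, j) = 2**2 = 4)
D(u) = -2*u**2/7 - u/7 (D(u) = -((u**2 + u*u) + u)/7 = -((u**2 + u**2) + u)/7 = -(2*u**2 + u)/7 = -(u + 2*u**2)/7 = -2*u**2/7 - u/7)
B(43, 2)*D(-5) = 4*(-1/7*(-5)*(1 + 2*(-5))) = 4*(-1/7*(-5)*(1 - 10)) = 4*(-1/7*(-5)*(-9)) = 4*(-45/7) = -180/7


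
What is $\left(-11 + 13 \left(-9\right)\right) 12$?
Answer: $-1536$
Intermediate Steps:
$\left(-11 + 13 \left(-9\right)\right) 12 = \left(-11 - 117\right) 12 = \left(-128\right) 12 = -1536$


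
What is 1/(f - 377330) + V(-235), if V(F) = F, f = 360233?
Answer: -4017796/17097 ≈ -235.00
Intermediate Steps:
1/(f - 377330) + V(-235) = 1/(360233 - 377330) - 235 = 1/(-17097) - 235 = -1/17097 - 235 = -4017796/17097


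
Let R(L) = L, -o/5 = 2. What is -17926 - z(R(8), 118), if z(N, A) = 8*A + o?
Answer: -18860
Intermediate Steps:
o = -10 (o = -5*2 = -10)
z(N, A) = -10 + 8*A (z(N, A) = 8*A - 10 = -10 + 8*A)
-17926 - z(R(8), 118) = -17926 - (-10 + 8*118) = -17926 - (-10 + 944) = -17926 - 1*934 = -17926 - 934 = -18860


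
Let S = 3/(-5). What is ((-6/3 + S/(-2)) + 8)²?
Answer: 3969/100 ≈ 39.690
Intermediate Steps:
S = -⅗ (S = 3*(-⅕) = -⅗ ≈ -0.60000)
((-6/3 + S/(-2)) + 8)² = ((-6/3 - ⅗/(-2)) + 8)² = ((-6*⅓ - ⅗*(-½)) + 8)² = ((-2 + 3/10) + 8)² = (-17/10 + 8)² = (63/10)² = 3969/100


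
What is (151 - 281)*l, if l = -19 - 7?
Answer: 3380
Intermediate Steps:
l = -26
(151 - 281)*l = (151 - 281)*(-26) = -130*(-26) = 3380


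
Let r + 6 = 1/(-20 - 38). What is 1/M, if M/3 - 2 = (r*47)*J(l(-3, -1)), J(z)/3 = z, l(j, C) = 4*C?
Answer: 29/295428 ≈ 9.8163e-5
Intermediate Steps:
r = -349/58 (r = -6 + 1/(-20 - 38) = -6 + 1/(-58) = -6 - 1/58 = -349/58 ≈ -6.0172)
J(z) = 3*z
M = 295428/29 (M = 6 + 3*((-349/58*47)*(3*(4*(-1)))) = 6 + 3*(-49209*(-4)/58) = 6 + 3*(-16403/58*(-12)) = 6 + 3*(98418/29) = 6 + 295254/29 = 295428/29 ≈ 10187.)
1/M = 1/(295428/29) = 29/295428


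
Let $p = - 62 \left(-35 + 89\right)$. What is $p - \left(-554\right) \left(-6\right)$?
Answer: $-6672$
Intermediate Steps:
$p = -3348$ ($p = \left(-62\right) 54 = -3348$)
$p - \left(-554\right) \left(-6\right) = -3348 - \left(-554\right) \left(-6\right) = -3348 - 3324 = -6672$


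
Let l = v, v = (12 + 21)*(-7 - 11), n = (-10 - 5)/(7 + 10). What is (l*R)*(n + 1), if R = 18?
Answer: -21384/17 ≈ -1257.9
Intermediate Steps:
n = -15/17 ≈ -0.88235
v = -594 (v = 33*(-18) = -594)
l = -594
(l*R)*(n + 1) = (-594*18)*(-15/17 + 1) = -10692*2/17 = -21384/17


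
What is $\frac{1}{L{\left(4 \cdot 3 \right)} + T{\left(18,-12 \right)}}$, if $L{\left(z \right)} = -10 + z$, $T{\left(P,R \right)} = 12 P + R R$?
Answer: $\frac{1}{362} \approx 0.0027624$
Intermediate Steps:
$T{\left(P,R \right)} = R^{2} + 12 P$ ($T{\left(P,R \right)} = 12 P + R^{2} = R^{2} + 12 P$)
$\frac{1}{L{\left(4 \cdot 3 \right)} + T{\left(18,-12 \right)}} = \frac{1}{\left(-10 + 4 \cdot 3\right) + \left(\left(-12\right)^{2} + 12 \cdot 18\right)} = \frac{1}{\left(-10 + 12\right) + \left(144 + 216\right)} = \frac{1}{2 + 360} = \frac{1}{362}$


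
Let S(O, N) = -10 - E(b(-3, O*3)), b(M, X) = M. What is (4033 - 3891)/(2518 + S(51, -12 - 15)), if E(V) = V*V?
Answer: 142/2499 ≈ 0.056823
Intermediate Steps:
E(V) = V**2
S(O, N) = -19 (S(O, N) = -10 - 1*(-3)**2 = -10 - 1*9 = -10 - 9 = -19)
(4033 - 3891)/(2518 + S(51, -12 - 15)) = (4033 - 3891)/(2518 - 19) = 142/2499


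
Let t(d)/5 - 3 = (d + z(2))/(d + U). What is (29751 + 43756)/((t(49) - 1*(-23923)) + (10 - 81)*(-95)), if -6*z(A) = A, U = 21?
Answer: 1543647/644416 ≈ 2.3954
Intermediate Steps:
z(A) = -A/6
t(d) = 15 + 5*(-⅓ + d)/(21 + d) (t(d) = 15 + 5*((d - ⅙*2)/(d + 21)) = 15 + 5*((d - ⅓)/(21 + d)) = 15 + 5*((-⅓ + d)/(21 + d)) = 15 + 5*(-⅓ + d)/(21 + d))
(29751 + 43756)/((t(49) - 1*(-23923)) + (10 - 81)*(-95)) = (29751 + 43756)/((20*(47 + 3*49)/(3*(21 + 49)) - 1*(-23923)) + (10 - 81)*(-95)) = 73507/(((20/3)*(47 + 147)/70 + 23923) - 71*(-95)) = 73507/(((20/3)*(1/70)*194 + 23923) + 6745) = 73507/((388/21 + 23923) + 6745) = 73507/(502771/21 + 6745) = 73507/(644416/21) = 73507*(21/644416) = 1543647/644416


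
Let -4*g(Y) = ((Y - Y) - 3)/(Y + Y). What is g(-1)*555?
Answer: -1665/8 ≈ -208.13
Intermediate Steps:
g(Y) = 3/(8*Y) (g(Y) = -((Y - Y) - 3)/(4*(Y + Y)) = -(0 - 3)/(4*(2*Y)) = -(-3)*1/(2*Y)/4 = -(-3)/(8*Y) = 3/(8*Y))
g(-1)*555 = ((3/8)/(-1))*555 = ((3/8)*(-1))*555 = -3/8*555 = -1665/8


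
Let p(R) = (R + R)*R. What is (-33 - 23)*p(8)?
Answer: -7168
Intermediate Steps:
p(R) = 2*R**2 (p(R) = (2*R)*R = 2*R**2)
(-33 - 23)*p(8) = (-33 - 23)*(2*8**2) = -112*64 = -56*128 = -7168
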